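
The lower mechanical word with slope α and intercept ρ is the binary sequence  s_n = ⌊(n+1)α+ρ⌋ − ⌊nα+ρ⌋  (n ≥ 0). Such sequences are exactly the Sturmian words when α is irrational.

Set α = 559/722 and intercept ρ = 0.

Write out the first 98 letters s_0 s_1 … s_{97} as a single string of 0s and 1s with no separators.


01110111011110111011110111011110111011101111011101111011101111011101110111101110111101110111101110

n=0: ⌊(1·559)/722⌋ − ⌊(0·559)/722⌋ = ⌊559/722⌋ − ⌊0/722⌋ = 0 − 0 = 0
n=1: ⌊(2·559)/722⌋ − ⌊(1·559)/722⌋ = ⌊1118/722⌋ − ⌊559/722⌋ = 1 − 0 = 1
n=2: ⌊(3·559)/722⌋ − ⌊(2·559)/722⌋ = ⌊1677/722⌋ − ⌊1118/722⌋ = 2 − 1 = 1
n=3: ⌊(4·559)/722⌋ − ⌊(3·559)/722⌋ = ⌊2236/722⌋ − ⌊1677/722⌋ = 3 − 2 = 1
n=4: ⌊(5·559)/722⌋ − ⌊(4·559)/722⌋ = ⌊2795/722⌋ − ⌊2236/722⌋ = 3 − 3 = 0
n=5: ⌊(6·559)/722⌋ − ⌊(5·559)/722⌋ = ⌊3354/722⌋ − ⌊2795/722⌋ = 4 − 3 = 1
n=6: ⌊(7·559)/722⌋ − ⌊(6·559)/722⌋ = ⌊3913/722⌋ − ⌊3354/722⌋ = 5 − 4 = 1
n=7: ⌊(8·559)/722⌋ − ⌊(7·559)/722⌋ = ⌊4472/722⌋ − ⌊3913/722⌋ = 6 − 5 = 1
n=8: ⌊(9·559)/722⌋ − ⌊(8·559)/722⌋ = ⌊5031/722⌋ − ⌊4472/722⌋ = 6 − 6 = 0
n=9: ⌊(10·559)/722⌋ − ⌊(9·559)/722⌋ = ⌊5590/722⌋ − ⌊5031/722⌋ = 7 − 6 = 1
n=10: ⌊(11·559)/722⌋ − ⌊(10·559)/722⌋ = ⌊6149/722⌋ − ⌊5590/722⌋ = 8 − 7 = 1
n=11: ⌊(12·559)/722⌋ − ⌊(11·559)/722⌋ = ⌊6708/722⌋ − ⌊6149/722⌋ = 9 − 8 = 1
n=12: ⌊(13·559)/722⌋ − ⌊(12·559)/722⌋ = ⌊7267/722⌋ − ⌊6708/722⌋ = 10 − 9 = 1
n=13: ⌊(14·559)/722⌋ − ⌊(13·559)/722⌋ = ⌊7826/722⌋ − ⌊7267/722⌋ = 10 − 10 = 0
n=14: ⌊(15·559)/722⌋ − ⌊(14·559)/722⌋ = ⌊8385/722⌋ − ⌊7826/722⌋ = 11 − 10 = 1
n=15: ⌊(16·559)/722⌋ − ⌊(15·559)/722⌋ = ⌊8944/722⌋ − ⌊8385/722⌋ = 12 − 11 = 1
n=16: ⌊(17·559)/722⌋ − ⌊(16·559)/722⌋ = ⌊9503/722⌋ − ⌊8944/722⌋ = 13 − 12 = 1
n=17: ⌊(18·559)/722⌋ − ⌊(17·559)/722⌋ = ⌊10062/722⌋ − ⌊9503/722⌋ = 13 − 13 = 0
n=18: ⌊(19·559)/722⌋ − ⌊(18·559)/722⌋ = ⌊10621/722⌋ − ⌊10062/722⌋ = 14 − 13 = 1
n=19: ⌊(20·559)/722⌋ − ⌊(19·559)/722⌋ = ⌊11180/722⌋ − ⌊10621/722⌋ = 15 − 14 = 1
n=20: ⌊(21·559)/722⌋ − ⌊(20·559)/722⌋ = ⌊11739/722⌋ − ⌊11180/722⌋ = 16 − 15 = 1
n=21: ⌊(22·559)/722⌋ − ⌊(21·559)/722⌋ = ⌊12298/722⌋ − ⌊11739/722⌋ = 17 − 16 = 1
n=22: ⌊(23·559)/722⌋ − ⌊(22·559)/722⌋ = ⌊12857/722⌋ − ⌊12298/722⌋ = 17 − 17 = 0
n=23: ⌊(24·559)/722⌋ − ⌊(23·559)/722⌋ = ⌊13416/722⌋ − ⌊12857/722⌋ = 18 − 17 = 1
n=24: ⌊(25·559)/722⌋ − ⌊(24·559)/722⌋ = ⌊13975/722⌋ − ⌊13416/722⌋ = 19 − 18 = 1
n=25: ⌊(26·559)/722⌋ − ⌊(25·559)/722⌋ = ⌊14534/722⌋ − ⌊13975/722⌋ = 20 − 19 = 1
n=26: ⌊(27·559)/722⌋ − ⌊(26·559)/722⌋ = ⌊15093/722⌋ − ⌊14534/722⌋ = 20 − 20 = 0
n=27: ⌊(28·559)/722⌋ − ⌊(27·559)/722⌋ = ⌊15652/722⌋ − ⌊15093/722⌋ = 21 − 20 = 1
n=28: ⌊(29·559)/722⌋ − ⌊(28·559)/722⌋ = ⌊16211/722⌋ − ⌊15652/722⌋ = 22 − 21 = 1
n=29: ⌊(30·559)/722⌋ − ⌊(29·559)/722⌋ = ⌊16770/722⌋ − ⌊16211/722⌋ = 23 − 22 = 1
n=30: ⌊(31·559)/722⌋ − ⌊(30·559)/722⌋ = ⌊17329/722⌋ − ⌊16770/722⌋ = 24 − 23 = 1
n=31: ⌊(32·559)/722⌋ − ⌊(31·559)/722⌋ = ⌊17888/722⌋ − ⌊17329/722⌋ = 24 − 24 = 0
n=32: ⌊(33·559)/722⌋ − ⌊(32·559)/722⌋ = ⌊18447/722⌋ − ⌊17888/722⌋ = 25 − 24 = 1
n=33: ⌊(34·559)/722⌋ − ⌊(33·559)/722⌋ = ⌊19006/722⌋ − ⌊18447/722⌋ = 26 − 25 = 1
n=34: ⌊(35·559)/722⌋ − ⌊(34·559)/722⌋ = ⌊19565/722⌋ − ⌊19006/722⌋ = 27 − 26 = 1
n=35: ⌊(36·559)/722⌋ − ⌊(35·559)/722⌋ = ⌊20124/722⌋ − ⌊19565/722⌋ = 27 − 27 = 0
n=36: ⌊(37·559)/722⌋ − ⌊(36·559)/722⌋ = ⌊20683/722⌋ − ⌊20124/722⌋ = 28 − 27 = 1
n=37: ⌊(38·559)/722⌋ − ⌊(37·559)/722⌋ = ⌊21242/722⌋ − ⌊20683/722⌋ = 29 − 28 = 1
n=38: ⌊(39·559)/722⌋ − ⌊(38·559)/722⌋ = ⌊21801/722⌋ − ⌊21242/722⌋ = 30 − 29 = 1
n=39: ⌊(40·559)/722⌋ − ⌊(39·559)/722⌋ = ⌊22360/722⌋ − ⌊21801/722⌋ = 30 − 30 = 0
n=40: ⌊(41·559)/722⌋ − ⌊(40·559)/722⌋ = ⌊22919/722⌋ − ⌊22360/722⌋ = 31 − 30 = 1
n=41: ⌊(42·559)/722⌋ − ⌊(41·559)/722⌋ = ⌊23478/722⌋ − ⌊22919/722⌋ = 32 − 31 = 1
n=42: ⌊(43·559)/722⌋ − ⌊(42·559)/722⌋ = ⌊24037/722⌋ − ⌊23478/722⌋ = 33 − 32 = 1
n=43: ⌊(44·559)/722⌋ − ⌊(43·559)/722⌋ = ⌊24596/722⌋ − ⌊24037/722⌋ = 34 − 33 = 1
n=44: ⌊(45·559)/722⌋ − ⌊(44·559)/722⌋ = ⌊25155/722⌋ − ⌊24596/722⌋ = 34 − 34 = 0
n=45: ⌊(46·559)/722⌋ − ⌊(45·559)/722⌋ = ⌊25714/722⌋ − ⌊25155/722⌋ = 35 − 34 = 1
n=46: ⌊(47·559)/722⌋ − ⌊(46·559)/722⌋ = ⌊26273/722⌋ − ⌊25714/722⌋ = 36 − 35 = 1
n=47: ⌊(48·559)/722⌋ − ⌊(47·559)/722⌋ = ⌊26832/722⌋ − ⌊26273/722⌋ = 37 − 36 = 1
n=48: ⌊(49·559)/722⌋ − ⌊(48·559)/722⌋ = ⌊27391/722⌋ − ⌊26832/722⌋ = 37 − 37 = 0
n=49: ⌊(50·559)/722⌋ − ⌊(49·559)/722⌋ = ⌊27950/722⌋ − ⌊27391/722⌋ = 38 − 37 = 1
n=50: ⌊(51·559)/722⌋ − ⌊(50·559)/722⌋ = ⌊28509/722⌋ − ⌊27950/722⌋ = 39 − 38 = 1
n=51: ⌊(52·559)/722⌋ − ⌊(51·559)/722⌋ = ⌊29068/722⌋ − ⌊28509/722⌋ = 40 − 39 = 1
n=52: ⌊(53·559)/722⌋ − ⌊(52·559)/722⌋ = ⌊29627/722⌋ − ⌊29068/722⌋ = 41 − 40 = 1
n=53: ⌊(54·559)/722⌋ − ⌊(53·559)/722⌋ = ⌊30186/722⌋ − ⌊29627/722⌋ = 41 − 41 = 0
n=54: ⌊(55·559)/722⌋ − ⌊(54·559)/722⌋ = ⌊30745/722⌋ − ⌊30186/722⌋ = 42 − 41 = 1
n=55: ⌊(56·559)/722⌋ − ⌊(55·559)/722⌋ = ⌊31304/722⌋ − ⌊30745/722⌋ = 43 − 42 = 1
n=56: ⌊(57·559)/722⌋ − ⌊(56·559)/722⌋ = ⌊31863/722⌋ − ⌊31304/722⌋ = 44 − 43 = 1
n=57: ⌊(58·559)/722⌋ − ⌊(57·559)/722⌋ = ⌊32422/722⌋ − ⌊31863/722⌋ = 44 − 44 = 0
n=58: ⌊(59·559)/722⌋ − ⌊(58·559)/722⌋ = ⌊32981/722⌋ − ⌊32422/722⌋ = 45 − 44 = 1
n=59: ⌊(60·559)/722⌋ − ⌊(59·559)/722⌋ = ⌊33540/722⌋ − ⌊32981/722⌋ = 46 − 45 = 1
n=60: ⌊(61·559)/722⌋ − ⌊(60·559)/722⌋ = ⌊34099/722⌋ − ⌊33540/722⌋ = 47 − 46 = 1
n=61: ⌊(62·559)/722⌋ − ⌊(61·559)/722⌋ = ⌊34658/722⌋ − ⌊34099/722⌋ = 48 − 47 = 1
n=62: ⌊(63·559)/722⌋ − ⌊(62·559)/722⌋ = ⌊35217/722⌋ − ⌊34658/722⌋ = 48 − 48 = 0
n=63: ⌊(64·559)/722⌋ − ⌊(63·559)/722⌋ = ⌊35776/722⌋ − ⌊35217/722⌋ = 49 − 48 = 1
n=64: ⌊(65·559)/722⌋ − ⌊(64·559)/722⌋ = ⌊36335/722⌋ − ⌊35776/722⌋ = 50 − 49 = 1
n=65: ⌊(66·559)/722⌋ − ⌊(65·559)/722⌋ = ⌊36894/722⌋ − ⌊36335/722⌋ = 51 − 50 = 1
n=66: ⌊(67·559)/722⌋ − ⌊(66·559)/722⌋ = ⌊37453/722⌋ − ⌊36894/722⌋ = 51 − 51 = 0
n=67: ⌊(68·559)/722⌋ − ⌊(67·559)/722⌋ = ⌊38012/722⌋ − ⌊37453/722⌋ = 52 − 51 = 1
n=68: ⌊(69·559)/722⌋ − ⌊(68·559)/722⌋ = ⌊38571/722⌋ − ⌊38012/722⌋ = 53 − 52 = 1
n=69: ⌊(70·559)/722⌋ − ⌊(69·559)/722⌋ = ⌊39130/722⌋ − ⌊38571/722⌋ = 54 − 53 = 1
n=70: ⌊(71·559)/722⌋ − ⌊(70·559)/722⌋ = ⌊39689/722⌋ − ⌊39130/722⌋ = 54 − 54 = 0
n=71: ⌊(72·559)/722⌋ − ⌊(71·559)/722⌋ = ⌊40248/722⌋ − ⌊39689/722⌋ = 55 − 54 = 1
n=72: ⌊(73·559)/722⌋ − ⌊(72·559)/722⌋ = ⌊40807/722⌋ − ⌊40248/722⌋ = 56 − 55 = 1
n=73: ⌊(74·559)/722⌋ − ⌊(73·559)/722⌋ = ⌊41366/722⌋ − ⌊40807/722⌋ = 57 − 56 = 1
n=74: ⌊(75·559)/722⌋ − ⌊(74·559)/722⌋ = ⌊41925/722⌋ − ⌊41366/722⌋ = 58 − 57 = 1
n=75: ⌊(76·559)/722⌋ − ⌊(75·559)/722⌋ = ⌊42484/722⌋ − ⌊41925/722⌋ = 58 − 58 = 0
n=76: ⌊(77·559)/722⌋ − ⌊(76·559)/722⌋ = ⌊43043/722⌋ − ⌊42484/722⌋ = 59 − 58 = 1
n=77: ⌊(78·559)/722⌋ − ⌊(77·559)/722⌋ = ⌊43602/722⌋ − ⌊43043/722⌋ = 60 − 59 = 1
n=78: ⌊(79·559)/722⌋ − ⌊(78·559)/722⌋ = ⌊44161/722⌋ − ⌊43602/722⌋ = 61 − 60 = 1
n=79: ⌊(80·559)/722⌋ − ⌊(79·559)/722⌋ = ⌊44720/722⌋ − ⌊44161/722⌋ = 61 − 61 = 0
n=80: ⌊(81·559)/722⌋ − ⌊(80·559)/722⌋ = ⌊45279/722⌋ − ⌊44720/722⌋ = 62 − 61 = 1
n=81: ⌊(82·559)/722⌋ − ⌊(81·559)/722⌋ = ⌊45838/722⌋ − ⌊45279/722⌋ = 63 − 62 = 1
n=82: ⌊(83·559)/722⌋ − ⌊(82·559)/722⌋ = ⌊46397/722⌋ − ⌊45838/722⌋ = 64 − 63 = 1
n=83: ⌊(84·559)/722⌋ − ⌊(83·559)/722⌋ = ⌊46956/722⌋ − ⌊46397/722⌋ = 65 − 64 = 1
n=84: ⌊(85·559)/722⌋ − ⌊(84·559)/722⌋ = ⌊47515/722⌋ − ⌊46956/722⌋ = 65 − 65 = 0
n=85: ⌊(86·559)/722⌋ − ⌊(85·559)/722⌋ = ⌊48074/722⌋ − ⌊47515/722⌋ = 66 − 65 = 1
n=86: ⌊(87·559)/722⌋ − ⌊(86·559)/722⌋ = ⌊48633/722⌋ − ⌊48074/722⌋ = 67 − 66 = 1
n=87: ⌊(88·559)/722⌋ − ⌊(87·559)/722⌋ = ⌊49192/722⌋ − ⌊48633/722⌋ = 68 − 67 = 1
n=88: ⌊(89·559)/722⌋ − ⌊(88·559)/722⌋ = ⌊49751/722⌋ − ⌊49192/722⌋ = 68 − 68 = 0
n=89: ⌊(90·559)/722⌋ − ⌊(89·559)/722⌋ = ⌊50310/722⌋ − ⌊49751/722⌋ = 69 − 68 = 1
n=90: ⌊(91·559)/722⌋ − ⌊(90·559)/722⌋ = ⌊50869/722⌋ − ⌊50310/722⌋ = 70 − 69 = 1
n=91: ⌊(92·559)/722⌋ − ⌊(91·559)/722⌋ = ⌊51428/722⌋ − ⌊50869/722⌋ = 71 − 70 = 1
n=92: ⌊(93·559)/722⌋ − ⌊(92·559)/722⌋ = ⌊51987/722⌋ − ⌊51428/722⌋ = 72 − 71 = 1
n=93: ⌊(94·559)/722⌋ − ⌊(93·559)/722⌋ = ⌊52546/722⌋ − ⌊51987/722⌋ = 72 − 72 = 0
n=94: ⌊(95·559)/722⌋ − ⌊(94·559)/722⌋ = ⌊53105/722⌋ − ⌊52546/722⌋ = 73 − 72 = 1
n=95: ⌊(96·559)/722⌋ − ⌊(95·559)/722⌋ = ⌊53664/722⌋ − ⌊53105/722⌋ = 74 − 73 = 1
n=96: ⌊(97·559)/722⌋ − ⌊(96·559)/722⌋ = ⌊54223/722⌋ − ⌊53664/722⌋ = 75 − 74 = 1
n=97: ⌊(98·559)/722⌋ − ⌊(97·559)/722⌋ = ⌊54782/722⌋ − ⌊54223/722⌋ = 75 − 75 = 0


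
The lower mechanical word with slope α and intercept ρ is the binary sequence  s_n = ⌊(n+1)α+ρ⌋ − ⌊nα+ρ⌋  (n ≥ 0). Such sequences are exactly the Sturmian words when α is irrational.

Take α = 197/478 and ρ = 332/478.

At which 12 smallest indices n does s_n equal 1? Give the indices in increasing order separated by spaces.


0 3 5 8 10 12 15 17 20 22 25 27

n=0: ⌊529/478⌋−⌊332/478⌋ = 1−0 = 1  ← one
n=1: ⌊726/478⌋−⌊529/478⌋ = 1−1 = 0
n=2: ⌊923/478⌋−⌊726/478⌋ = 1−1 = 0
n=3: ⌊1120/478⌋−⌊923/478⌋ = 2−1 = 1  ← one
n=4: ⌊1317/478⌋−⌊1120/478⌋ = 2−2 = 0
n=5: ⌊1514/478⌋−⌊1317/478⌋ = 3−2 = 1  ← one
n=6: ⌊1711/478⌋−⌊1514/478⌋ = 3−3 = 0
n=7: ⌊1908/478⌋−⌊1711/478⌋ = 3−3 = 0
n=8: ⌊2105/478⌋−⌊1908/478⌋ = 4−3 = 1  ← one
n=9: ⌊2302/478⌋−⌊2105/478⌋ = 4−4 = 0
n=10: ⌊2499/478⌋−⌊2302/478⌋ = 5−4 = 1  ← one
n=11: ⌊2696/478⌋−⌊2499/478⌋ = 5−5 = 0
n=12: ⌊2893/478⌋−⌊2696/478⌋ = 6−5 = 1  ← one
n=13: ⌊3090/478⌋−⌊2893/478⌋ = 6−6 = 0
n=14: ⌊3287/478⌋−⌊3090/478⌋ = 6−6 = 0
n=15: ⌊3484/478⌋−⌊3287/478⌋ = 7−6 = 1  ← one
n=16: ⌊3681/478⌋−⌊3484/478⌋ = 7−7 = 0
n=17: ⌊3878/478⌋−⌊3681/478⌋ = 8−7 = 1  ← one
n=18: ⌊4075/478⌋−⌊3878/478⌋ = 8−8 = 0
n=19: ⌊4272/478⌋−⌊4075/478⌋ = 8−8 = 0
n=20: ⌊4469/478⌋−⌊4272/478⌋ = 9−8 = 1  ← one
n=21: ⌊4666/478⌋−⌊4469/478⌋ = 9−9 = 0
n=22: ⌊4863/478⌋−⌊4666/478⌋ = 10−9 = 1  ← one
n=23: ⌊5060/478⌋−⌊4863/478⌋ = 10−10 = 0
n=24: ⌊5257/478⌋−⌊5060/478⌋ = 10−10 = 0
n=25: ⌊5454/478⌋−⌊5257/478⌋ = 11−10 = 1  ← one
n=26: ⌊5651/478⌋−⌊5454/478⌋ = 11−11 = 0
n=27: ⌊5848/478⌋−⌊5651/478⌋ = 12−11 = 1  ← one
positions of the first 12 ones: 0 3 5 8 10 12 15 17 20 22 25 27


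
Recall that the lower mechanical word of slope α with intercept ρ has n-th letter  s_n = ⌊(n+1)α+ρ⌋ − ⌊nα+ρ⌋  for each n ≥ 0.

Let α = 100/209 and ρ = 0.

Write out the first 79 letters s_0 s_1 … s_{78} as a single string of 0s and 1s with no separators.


0010101010101010101010100101010101010101010101001010101010101010101010010101010

n=0: ⌊(1·100)/209⌋ − ⌊(0·100)/209⌋ = ⌊100/209⌋ − ⌊0/209⌋ = 0 − 0 = 0
n=1: ⌊(2·100)/209⌋ − ⌊(1·100)/209⌋ = ⌊200/209⌋ − ⌊100/209⌋ = 0 − 0 = 0
n=2: ⌊(3·100)/209⌋ − ⌊(2·100)/209⌋ = ⌊300/209⌋ − ⌊200/209⌋ = 1 − 0 = 1
n=3: ⌊(4·100)/209⌋ − ⌊(3·100)/209⌋ = ⌊400/209⌋ − ⌊300/209⌋ = 1 − 1 = 0
n=4: ⌊(5·100)/209⌋ − ⌊(4·100)/209⌋ = ⌊500/209⌋ − ⌊400/209⌋ = 2 − 1 = 1
n=5: ⌊(6·100)/209⌋ − ⌊(5·100)/209⌋ = ⌊600/209⌋ − ⌊500/209⌋ = 2 − 2 = 0
n=6: ⌊(7·100)/209⌋ − ⌊(6·100)/209⌋ = ⌊700/209⌋ − ⌊600/209⌋ = 3 − 2 = 1
n=7: ⌊(8·100)/209⌋ − ⌊(7·100)/209⌋ = ⌊800/209⌋ − ⌊700/209⌋ = 3 − 3 = 0
n=8: ⌊(9·100)/209⌋ − ⌊(8·100)/209⌋ = ⌊900/209⌋ − ⌊800/209⌋ = 4 − 3 = 1
n=9: ⌊(10·100)/209⌋ − ⌊(9·100)/209⌋ = ⌊1000/209⌋ − ⌊900/209⌋ = 4 − 4 = 0
n=10: ⌊(11·100)/209⌋ − ⌊(10·100)/209⌋ = ⌊1100/209⌋ − ⌊1000/209⌋ = 5 − 4 = 1
n=11: ⌊(12·100)/209⌋ − ⌊(11·100)/209⌋ = ⌊1200/209⌋ − ⌊1100/209⌋ = 5 − 5 = 0
n=12: ⌊(13·100)/209⌋ − ⌊(12·100)/209⌋ = ⌊1300/209⌋ − ⌊1200/209⌋ = 6 − 5 = 1
n=13: ⌊(14·100)/209⌋ − ⌊(13·100)/209⌋ = ⌊1400/209⌋ − ⌊1300/209⌋ = 6 − 6 = 0
n=14: ⌊(15·100)/209⌋ − ⌊(14·100)/209⌋ = ⌊1500/209⌋ − ⌊1400/209⌋ = 7 − 6 = 1
n=15: ⌊(16·100)/209⌋ − ⌊(15·100)/209⌋ = ⌊1600/209⌋ − ⌊1500/209⌋ = 7 − 7 = 0
n=16: ⌊(17·100)/209⌋ − ⌊(16·100)/209⌋ = ⌊1700/209⌋ − ⌊1600/209⌋ = 8 − 7 = 1
n=17: ⌊(18·100)/209⌋ − ⌊(17·100)/209⌋ = ⌊1800/209⌋ − ⌊1700/209⌋ = 8 − 8 = 0
n=18: ⌊(19·100)/209⌋ − ⌊(18·100)/209⌋ = ⌊1900/209⌋ − ⌊1800/209⌋ = 9 − 8 = 1
n=19: ⌊(20·100)/209⌋ − ⌊(19·100)/209⌋ = ⌊2000/209⌋ − ⌊1900/209⌋ = 9 − 9 = 0
n=20: ⌊(21·100)/209⌋ − ⌊(20·100)/209⌋ = ⌊2100/209⌋ − ⌊2000/209⌋ = 10 − 9 = 1
n=21: ⌊(22·100)/209⌋ − ⌊(21·100)/209⌋ = ⌊2200/209⌋ − ⌊2100/209⌋ = 10 − 10 = 0
n=22: ⌊(23·100)/209⌋ − ⌊(22·100)/209⌋ = ⌊2300/209⌋ − ⌊2200/209⌋ = 11 − 10 = 1
n=23: ⌊(24·100)/209⌋ − ⌊(23·100)/209⌋ = ⌊2400/209⌋ − ⌊2300/209⌋ = 11 − 11 = 0
n=24: ⌊(25·100)/209⌋ − ⌊(24·100)/209⌋ = ⌊2500/209⌋ − ⌊2400/209⌋ = 11 − 11 = 0
n=25: ⌊(26·100)/209⌋ − ⌊(25·100)/209⌋ = ⌊2600/209⌋ − ⌊2500/209⌋ = 12 − 11 = 1
n=26: ⌊(27·100)/209⌋ − ⌊(26·100)/209⌋ = ⌊2700/209⌋ − ⌊2600/209⌋ = 12 − 12 = 0
n=27: ⌊(28·100)/209⌋ − ⌊(27·100)/209⌋ = ⌊2800/209⌋ − ⌊2700/209⌋ = 13 − 12 = 1
n=28: ⌊(29·100)/209⌋ − ⌊(28·100)/209⌋ = ⌊2900/209⌋ − ⌊2800/209⌋ = 13 − 13 = 0
n=29: ⌊(30·100)/209⌋ − ⌊(29·100)/209⌋ = ⌊3000/209⌋ − ⌊2900/209⌋ = 14 − 13 = 1
n=30: ⌊(31·100)/209⌋ − ⌊(30·100)/209⌋ = ⌊3100/209⌋ − ⌊3000/209⌋ = 14 − 14 = 0
n=31: ⌊(32·100)/209⌋ − ⌊(31·100)/209⌋ = ⌊3200/209⌋ − ⌊3100/209⌋ = 15 − 14 = 1
n=32: ⌊(33·100)/209⌋ − ⌊(32·100)/209⌋ = ⌊3300/209⌋ − ⌊3200/209⌋ = 15 − 15 = 0
n=33: ⌊(34·100)/209⌋ − ⌊(33·100)/209⌋ = ⌊3400/209⌋ − ⌊3300/209⌋ = 16 − 15 = 1
n=34: ⌊(35·100)/209⌋ − ⌊(34·100)/209⌋ = ⌊3500/209⌋ − ⌊3400/209⌋ = 16 − 16 = 0
n=35: ⌊(36·100)/209⌋ − ⌊(35·100)/209⌋ = ⌊3600/209⌋ − ⌊3500/209⌋ = 17 − 16 = 1
n=36: ⌊(37·100)/209⌋ − ⌊(36·100)/209⌋ = ⌊3700/209⌋ − ⌊3600/209⌋ = 17 − 17 = 0
n=37: ⌊(38·100)/209⌋ − ⌊(37·100)/209⌋ = ⌊3800/209⌋ − ⌊3700/209⌋ = 18 − 17 = 1
n=38: ⌊(39·100)/209⌋ − ⌊(38·100)/209⌋ = ⌊3900/209⌋ − ⌊3800/209⌋ = 18 − 18 = 0
n=39: ⌊(40·100)/209⌋ − ⌊(39·100)/209⌋ = ⌊4000/209⌋ − ⌊3900/209⌋ = 19 − 18 = 1
n=40: ⌊(41·100)/209⌋ − ⌊(40·100)/209⌋ = ⌊4100/209⌋ − ⌊4000/209⌋ = 19 − 19 = 0
n=41: ⌊(42·100)/209⌋ − ⌊(41·100)/209⌋ = ⌊4200/209⌋ − ⌊4100/209⌋ = 20 − 19 = 1
n=42: ⌊(43·100)/209⌋ − ⌊(42·100)/209⌋ = ⌊4300/209⌋ − ⌊4200/209⌋ = 20 − 20 = 0
n=43: ⌊(44·100)/209⌋ − ⌊(43·100)/209⌋ = ⌊4400/209⌋ − ⌊4300/209⌋ = 21 − 20 = 1
n=44: ⌊(45·100)/209⌋ − ⌊(44·100)/209⌋ = ⌊4500/209⌋ − ⌊4400/209⌋ = 21 − 21 = 0
n=45: ⌊(46·100)/209⌋ − ⌊(45·100)/209⌋ = ⌊4600/209⌋ − ⌊4500/209⌋ = 22 − 21 = 1
n=46: ⌊(47·100)/209⌋ − ⌊(46·100)/209⌋ = ⌊4700/209⌋ − ⌊4600/209⌋ = 22 − 22 = 0
n=47: ⌊(48·100)/209⌋ − ⌊(47·100)/209⌋ = ⌊4800/209⌋ − ⌊4700/209⌋ = 22 − 22 = 0
n=48: ⌊(49·100)/209⌋ − ⌊(48·100)/209⌋ = ⌊4900/209⌋ − ⌊4800/209⌋ = 23 − 22 = 1
n=49: ⌊(50·100)/209⌋ − ⌊(49·100)/209⌋ = ⌊5000/209⌋ − ⌊4900/209⌋ = 23 − 23 = 0
n=50: ⌊(51·100)/209⌋ − ⌊(50·100)/209⌋ = ⌊5100/209⌋ − ⌊5000/209⌋ = 24 − 23 = 1
n=51: ⌊(52·100)/209⌋ − ⌊(51·100)/209⌋ = ⌊5200/209⌋ − ⌊5100/209⌋ = 24 − 24 = 0
n=52: ⌊(53·100)/209⌋ − ⌊(52·100)/209⌋ = ⌊5300/209⌋ − ⌊5200/209⌋ = 25 − 24 = 1
n=53: ⌊(54·100)/209⌋ − ⌊(53·100)/209⌋ = ⌊5400/209⌋ − ⌊5300/209⌋ = 25 − 25 = 0
n=54: ⌊(55·100)/209⌋ − ⌊(54·100)/209⌋ = ⌊5500/209⌋ − ⌊5400/209⌋ = 26 − 25 = 1
n=55: ⌊(56·100)/209⌋ − ⌊(55·100)/209⌋ = ⌊5600/209⌋ − ⌊5500/209⌋ = 26 − 26 = 0
n=56: ⌊(57·100)/209⌋ − ⌊(56·100)/209⌋ = ⌊5700/209⌋ − ⌊5600/209⌋ = 27 − 26 = 1
n=57: ⌊(58·100)/209⌋ − ⌊(57·100)/209⌋ = ⌊5800/209⌋ − ⌊5700/209⌋ = 27 − 27 = 0
n=58: ⌊(59·100)/209⌋ − ⌊(58·100)/209⌋ = ⌊5900/209⌋ − ⌊5800/209⌋ = 28 − 27 = 1
n=59: ⌊(60·100)/209⌋ − ⌊(59·100)/209⌋ = ⌊6000/209⌋ − ⌊5900/209⌋ = 28 − 28 = 0
n=60: ⌊(61·100)/209⌋ − ⌊(60·100)/209⌋ = ⌊6100/209⌋ − ⌊6000/209⌋ = 29 − 28 = 1
n=61: ⌊(62·100)/209⌋ − ⌊(61·100)/209⌋ = ⌊6200/209⌋ − ⌊6100/209⌋ = 29 − 29 = 0
n=62: ⌊(63·100)/209⌋ − ⌊(62·100)/209⌋ = ⌊6300/209⌋ − ⌊6200/209⌋ = 30 − 29 = 1
n=63: ⌊(64·100)/209⌋ − ⌊(63·100)/209⌋ = ⌊6400/209⌋ − ⌊6300/209⌋ = 30 − 30 = 0
n=64: ⌊(65·100)/209⌋ − ⌊(64·100)/209⌋ = ⌊6500/209⌋ − ⌊6400/209⌋ = 31 − 30 = 1
n=65: ⌊(66·100)/209⌋ − ⌊(65·100)/209⌋ = ⌊6600/209⌋ − ⌊6500/209⌋ = 31 − 31 = 0
n=66: ⌊(67·100)/209⌋ − ⌊(66·100)/209⌋ = ⌊6700/209⌋ − ⌊6600/209⌋ = 32 − 31 = 1
n=67: ⌊(68·100)/209⌋ − ⌊(67·100)/209⌋ = ⌊6800/209⌋ − ⌊6700/209⌋ = 32 − 32 = 0
n=68: ⌊(69·100)/209⌋ − ⌊(68·100)/209⌋ = ⌊6900/209⌋ − ⌊6800/209⌋ = 33 − 32 = 1
n=69: ⌊(70·100)/209⌋ − ⌊(69·100)/209⌋ = ⌊7000/209⌋ − ⌊6900/209⌋ = 33 − 33 = 0
n=70: ⌊(71·100)/209⌋ − ⌊(70·100)/209⌋ = ⌊7100/209⌋ − ⌊7000/209⌋ = 33 − 33 = 0
n=71: ⌊(72·100)/209⌋ − ⌊(71·100)/209⌋ = ⌊7200/209⌋ − ⌊7100/209⌋ = 34 − 33 = 1
n=72: ⌊(73·100)/209⌋ − ⌊(72·100)/209⌋ = ⌊7300/209⌋ − ⌊7200/209⌋ = 34 − 34 = 0
n=73: ⌊(74·100)/209⌋ − ⌊(73·100)/209⌋ = ⌊7400/209⌋ − ⌊7300/209⌋ = 35 − 34 = 1
n=74: ⌊(75·100)/209⌋ − ⌊(74·100)/209⌋ = ⌊7500/209⌋ − ⌊7400/209⌋ = 35 − 35 = 0
n=75: ⌊(76·100)/209⌋ − ⌊(75·100)/209⌋ = ⌊7600/209⌋ − ⌊7500/209⌋ = 36 − 35 = 1
n=76: ⌊(77·100)/209⌋ − ⌊(76·100)/209⌋ = ⌊7700/209⌋ − ⌊7600/209⌋ = 36 − 36 = 0
n=77: ⌊(78·100)/209⌋ − ⌊(77·100)/209⌋ = ⌊7800/209⌋ − ⌊7700/209⌋ = 37 − 36 = 1
n=78: ⌊(79·100)/209⌋ − ⌊(78·100)/209⌋ = ⌊7900/209⌋ − ⌊7800/209⌋ = 37 − 37 = 0


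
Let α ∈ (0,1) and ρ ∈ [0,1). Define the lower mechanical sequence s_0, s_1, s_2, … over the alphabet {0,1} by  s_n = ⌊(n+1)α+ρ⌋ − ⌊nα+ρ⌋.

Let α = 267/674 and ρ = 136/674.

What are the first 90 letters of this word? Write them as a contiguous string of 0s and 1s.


001010010100101001010010100101001010010100101001010010010100101001010010100101001010010100

n=0: ⌊(1·267+136)/674⌋ − ⌊(0·267+136)/674⌋ = ⌊403/674⌋ − ⌊136/674⌋ = 0 − 0 = 0
n=1: ⌊(2·267+136)/674⌋ − ⌊(1·267+136)/674⌋ = ⌊670/674⌋ − ⌊403/674⌋ = 0 − 0 = 0
n=2: ⌊(3·267+136)/674⌋ − ⌊(2·267+136)/674⌋ = ⌊937/674⌋ − ⌊670/674⌋ = 1 − 0 = 1
n=3: ⌊(4·267+136)/674⌋ − ⌊(3·267+136)/674⌋ = ⌊1204/674⌋ − ⌊937/674⌋ = 1 − 1 = 0
n=4: ⌊(5·267+136)/674⌋ − ⌊(4·267+136)/674⌋ = ⌊1471/674⌋ − ⌊1204/674⌋ = 2 − 1 = 1
n=5: ⌊(6·267+136)/674⌋ − ⌊(5·267+136)/674⌋ = ⌊1738/674⌋ − ⌊1471/674⌋ = 2 − 2 = 0
n=6: ⌊(7·267+136)/674⌋ − ⌊(6·267+136)/674⌋ = ⌊2005/674⌋ − ⌊1738/674⌋ = 2 − 2 = 0
n=7: ⌊(8·267+136)/674⌋ − ⌊(7·267+136)/674⌋ = ⌊2272/674⌋ − ⌊2005/674⌋ = 3 − 2 = 1
n=8: ⌊(9·267+136)/674⌋ − ⌊(8·267+136)/674⌋ = ⌊2539/674⌋ − ⌊2272/674⌋ = 3 − 3 = 0
n=9: ⌊(10·267+136)/674⌋ − ⌊(9·267+136)/674⌋ = ⌊2806/674⌋ − ⌊2539/674⌋ = 4 − 3 = 1
n=10: ⌊(11·267+136)/674⌋ − ⌊(10·267+136)/674⌋ = ⌊3073/674⌋ − ⌊2806/674⌋ = 4 − 4 = 0
n=11: ⌊(12·267+136)/674⌋ − ⌊(11·267+136)/674⌋ = ⌊3340/674⌋ − ⌊3073/674⌋ = 4 − 4 = 0
n=12: ⌊(13·267+136)/674⌋ − ⌊(12·267+136)/674⌋ = ⌊3607/674⌋ − ⌊3340/674⌋ = 5 − 4 = 1
n=13: ⌊(14·267+136)/674⌋ − ⌊(13·267+136)/674⌋ = ⌊3874/674⌋ − ⌊3607/674⌋ = 5 − 5 = 0
n=14: ⌊(15·267+136)/674⌋ − ⌊(14·267+136)/674⌋ = ⌊4141/674⌋ − ⌊3874/674⌋ = 6 − 5 = 1
n=15: ⌊(16·267+136)/674⌋ − ⌊(15·267+136)/674⌋ = ⌊4408/674⌋ − ⌊4141/674⌋ = 6 − 6 = 0
n=16: ⌊(17·267+136)/674⌋ − ⌊(16·267+136)/674⌋ = ⌊4675/674⌋ − ⌊4408/674⌋ = 6 − 6 = 0
n=17: ⌊(18·267+136)/674⌋ − ⌊(17·267+136)/674⌋ = ⌊4942/674⌋ − ⌊4675/674⌋ = 7 − 6 = 1
n=18: ⌊(19·267+136)/674⌋ − ⌊(18·267+136)/674⌋ = ⌊5209/674⌋ − ⌊4942/674⌋ = 7 − 7 = 0
n=19: ⌊(20·267+136)/674⌋ − ⌊(19·267+136)/674⌋ = ⌊5476/674⌋ − ⌊5209/674⌋ = 8 − 7 = 1
n=20: ⌊(21·267+136)/674⌋ − ⌊(20·267+136)/674⌋ = ⌊5743/674⌋ − ⌊5476/674⌋ = 8 − 8 = 0
n=21: ⌊(22·267+136)/674⌋ − ⌊(21·267+136)/674⌋ = ⌊6010/674⌋ − ⌊5743/674⌋ = 8 − 8 = 0
n=22: ⌊(23·267+136)/674⌋ − ⌊(22·267+136)/674⌋ = ⌊6277/674⌋ − ⌊6010/674⌋ = 9 − 8 = 1
n=23: ⌊(24·267+136)/674⌋ − ⌊(23·267+136)/674⌋ = ⌊6544/674⌋ − ⌊6277/674⌋ = 9 − 9 = 0
n=24: ⌊(25·267+136)/674⌋ − ⌊(24·267+136)/674⌋ = ⌊6811/674⌋ − ⌊6544/674⌋ = 10 − 9 = 1
n=25: ⌊(26·267+136)/674⌋ − ⌊(25·267+136)/674⌋ = ⌊7078/674⌋ − ⌊6811/674⌋ = 10 − 10 = 0
n=26: ⌊(27·267+136)/674⌋ − ⌊(26·267+136)/674⌋ = ⌊7345/674⌋ − ⌊7078/674⌋ = 10 − 10 = 0
n=27: ⌊(28·267+136)/674⌋ − ⌊(27·267+136)/674⌋ = ⌊7612/674⌋ − ⌊7345/674⌋ = 11 − 10 = 1
n=28: ⌊(29·267+136)/674⌋ − ⌊(28·267+136)/674⌋ = ⌊7879/674⌋ − ⌊7612/674⌋ = 11 − 11 = 0
n=29: ⌊(30·267+136)/674⌋ − ⌊(29·267+136)/674⌋ = ⌊8146/674⌋ − ⌊7879/674⌋ = 12 − 11 = 1
n=30: ⌊(31·267+136)/674⌋ − ⌊(30·267+136)/674⌋ = ⌊8413/674⌋ − ⌊8146/674⌋ = 12 − 12 = 0
n=31: ⌊(32·267+136)/674⌋ − ⌊(31·267+136)/674⌋ = ⌊8680/674⌋ − ⌊8413/674⌋ = 12 − 12 = 0
n=32: ⌊(33·267+136)/674⌋ − ⌊(32·267+136)/674⌋ = ⌊8947/674⌋ − ⌊8680/674⌋ = 13 − 12 = 1
n=33: ⌊(34·267+136)/674⌋ − ⌊(33·267+136)/674⌋ = ⌊9214/674⌋ − ⌊8947/674⌋ = 13 − 13 = 0
n=34: ⌊(35·267+136)/674⌋ − ⌊(34·267+136)/674⌋ = ⌊9481/674⌋ − ⌊9214/674⌋ = 14 − 13 = 1
n=35: ⌊(36·267+136)/674⌋ − ⌊(35·267+136)/674⌋ = ⌊9748/674⌋ − ⌊9481/674⌋ = 14 − 14 = 0
n=36: ⌊(37·267+136)/674⌋ − ⌊(36·267+136)/674⌋ = ⌊10015/674⌋ − ⌊9748/674⌋ = 14 − 14 = 0
n=37: ⌊(38·267+136)/674⌋ − ⌊(37·267+136)/674⌋ = ⌊10282/674⌋ − ⌊10015/674⌋ = 15 − 14 = 1
n=38: ⌊(39·267+136)/674⌋ − ⌊(38·267+136)/674⌋ = ⌊10549/674⌋ − ⌊10282/674⌋ = 15 − 15 = 0
n=39: ⌊(40·267+136)/674⌋ − ⌊(39·267+136)/674⌋ = ⌊10816/674⌋ − ⌊10549/674⌋ = 16 − 15 = 1
n=40: ⌊(41·267+136)/674⌋ − ⌊(40·267+136)/674⌋ = ⌊11083/674⌋ − ⌊10816/674⌋ = 16 − 16 = 0
n=41: ⌊(42·267+136)/674⌋ − ⌊(41·267+136)/674⌋ = ⌊11350/674⌋ − ⌊11083/674⌋ = 16 − 16 = 0
n=42: ⌊(43·267+136)/674⌋ − ⌊(42·267+136)/674⌋ = ⌊11617/674⌋ − ⌊11350/674⌋ = 17 − 16 = 1
n=43: ⌊(44·267+136)/674⌋ − ⌊(43·267+136)/674⌋ = ⌊11884/674⌋ − ⌊11617/674⌋ = 17 − 17 = 0
n=44: ⌊(45·267+136)/674⌋ − ⌊(44·267+136)/674⌋ = ⌊12151/674⌋ − ⌊11884/674⌋ = 18 − 17 = 1
n=45: ⌊(46·267+136)/674⌋ − ⌊(45·267+136)/674⌋ = ⌊12418/674⌋ − ⌊12151/674⌋ = 18 − 18 = 0
n=46: ⌊(47·267+136)/674⌋ − ⌊(46·267+136)/674⌋ = ⌊12685/674⌋ − ⌊12418/674⌋ = 18 − 18 = 0
n=47: ⌊(48·267+136)/674⌋ − ⌊(47·267+136)/674⌋ = ⌊12952/674⌋ − ⌊12685/674⌋ = 19 − 18 = 1
n=48: ⌊(49·267+136)/674⌋ − ⌊(48·267+136)/674⌋ = ⌊13219/674⌋ − ⌊12952/674⌋ = 19 − 19 = 0
n=49: ⌊(50·267+136)/674⌋ − ⌊(49·267+136)/674⌋ = ⌊13486/674⌋ − ⌊13219/674⌋ = 20 − 19 = 1
n=50: ⌊(51·267+136)/674⌋ − ⌊(50·267+136)/674⌋ = ⌊13753/674⌋ − ⌊13486/674⌋ = 20 − 20 = 0
n=51: ⌊(52·267+136)/674⌋ − ⌊(51·267+136)/674⌋ = ⌊14020/674⌋ − ⌊13753/674⌋ = 20 − 20 = 0
n=52: ⌊(53·267+136)/674⌋ − ⌊(52·267+136)/674⌋ = ⌊14287/674⌋ − ⌊14020/674⌋ = 21 − 20 = 1
n=53: ⌊(54·267+136)/674⌋ − ⌊(53·267+136)/674⌋ = ⌊14554/674⌋ − ⌊14287/674⌋ = 21 − 21 = 0
n=54: ⌊(55·267+136)/674⌋ − ⌊(54·267+136)/674⌋ = ⌊14821/674⌋ − ⌊14554/674⌋ = 21 − 21 = 0
n=55: ⌊(56·267+136)/674⌋ − ⌊(55·267+136)/674⌋ = ⌊15088/674⌋ − ⌊14821/674⌋ = 22 − 21 = 1
n=56: ⌊(57·267+136)/674⌋ − ⌊(56·267+136)/674⌋ = ⌊15355/674⌋ − ⌊15088/674⌋ = 22 − 22 = 0
n=57: ⌊(58·267+136)/674⌋ − ⌊(57·267+136)/674⌋ = ⌊15622/674⌋ − ⌊15355/674⌋ = 23 − 22 = 1
n=58: ⌊(59·267+136)/674⌋ − ⌊(58·267+136)/674⌋ = ⌊15889/674⌋ − ⌊15622/674⌋ = 23 − 23 = 0
n=59: ⌊(60·267+136)/674⌋ − ⌊(59·267+136)/674⌋ = ⌊16156/674⌋ − ⌊15889/674⌋ = 23 − 23 = 0
n=60: ⌊(61·267+136)/674⌋ − ⌊(60·267+136)/674⌋ = ⌊16423/674⌋ − ⌊16156/674⌋ = 24 − 23 = 1
n=61: ⌊(62·267+136)/674⌋ − ⌊(61·267+136)/674⌋ = ⌊16690/674⌋ − ⌊16423/674⌋ = 24 − 24 = 0
n=62: ⌊(63·267+136)/674⌋ − ⌊(62·267+136)/674⌋ = ⌊16957/674⌋ − ⌊16690/674⌋ = 25 − 24 = 1
n=63: ⌊(64·267+136)/674⌋ − ⌊(63·267+136)/674⌋ = ⌊17224/674⌋ − ⌊16957/674⌋ = 25 − 25 = 0
n=64: ⌊(65·267+136)/674⌋ − ⌊(64·267+136)/674⌋ = ⌊17491/674⌋ − ⌊17224/674⌋ = 25 − 25 = 0
n=65: ⌊(66·267+136)/674⌋ − ⌊(65·267+136)/674⌋ = ⌊17758/674⌋ − ⌊17491/674⌋ = 26 − 25 = 1
n=66: ⌊(67·267+136)/674⌋ − ⌊(66·267+136)/674⌋ = ⌊18025/674⌋ − ⌊17758/674⌋ = 26 − 26 = 0
n=67: ⌊(68·267+136)/674⌋ − ⌊(67·267+136)/674⌋ = ⌊18292/674⌋ − ⌊18025/674⌋ = 27 − 26 = 1
n=68: ⌊(69·267+136)/674⌋ − ⌊(68·267+136)/674⌋ = ⌊18559/674⌋ − ⌊18292/674⌋ = 27 − 27 = 0
n=69: ⌊(70·267+136)/674⌋ − ⌊(69·267+136)/674⌋ = ⌊18826/674⌋ − ⌊18559/674⌋ = 27 − 27 = 0
n=70: ⌊(71·267+136)/674⌋ − ⌊(70·267+136)/674⌋ = ⌊19093/674⌋ − ⌊18826/674⌋ = 28 − 27 = 1
n=71: ⌊(72·267+136)/674⌋ − ⌊(71·267+136)/674⌋ = ⌊19360/674⌋ − ⌊19093/674⌋ = 28 − 28 = 0
n=72: ⌊(73·267+136)/674⌋ − ⌊(72·267+136)/674⌋ = ⌊19627/674⌋ − ⌊19360/674⌋ = 29 − 28 = 1
n=73: ⌊(74·267+136)/674⌋ − ⌊(73·267+136)/674⌋ = ⌊19894/674⌋ − ⌊19627/674⌋ = 29 − 29 = 0
n=74: ⌊(75·267+136)/674⌋ − ⌊(74·267+136)/674⌋ = ⌊20161/674⌋ − ⌊19894/674⌋ = 29 − 29 = 0
n=75: ⌊(76·267+136)/674⌋ − ⌊(75·267+136)/674⌋ = ⌊20428/674⌋ − ⌊20161/674⌋ = 30 − 29 = 1
n=76: ⌊(77·267+136)/674⌋ − ⌊(76·267+136)/674⌋ = ⌊20695/674⌋ − ⌊20428/674⌋ = 30 − 30 = 0
n=77: ⌊(78·267+136)/674⌋ − ⌊(77·267+136)/674⌋ = ⌊20962/674⌋ − ⌊20695/674⌋ = 31 − 30 = 1
n=78: ⌊(79·267+136)/674⌋ − ⌊(78·267+136)/674⌋ = ⌊21229/674⌋ − ⌊20962/674⌋ = 31 − 31 = 0
n=79: ⌊(80·267+136)/674⌋ − ⌊(79·267+136)/674⌋ = ⌊21496/674⌋ − ⌊21229/674⌋ = 31 − 31 = 0
n=80: ⌊(81·267+136)/674⌋ − ⌊(80·267+136)/674⌋ = ⌊21763/674⌋ − ⌊21496/674⌋ = 32 − 31 = 1
n=81: ⌊(82·267+136)/674⌋ − ⌊(81·267+136)/674⌋ = ⌊22030/674⌋ − ⌊21763/674⌋ = 32 − 32 = 0
n=82: ⌊(83·267+136)/674⌋ − ⌊(82·267+136)/674⌋ = ⌊22297/674⌋ − ⌊22030/674⌋ = 33 − 32 = 1
n=83: ⌊(84·267+136)/674⌋ − ⌊(83·267+136)/674⌋ = ⌊22564/674⌋ − ⌊22297/674⌋ = 33 − 33 = 0
n=84: ⌊(85·267+136)/674⌋ − ⌊(84·267+136)/674⌋ = ⌊22831/674⌋ − ⌊22564/674⌋ = 33 − 33 = 0
n=85: ⌊(86·267+136)/674⌋ − ⌊(85·267+136)/674⌋ = ⌊23098/674⌋ − ⌊22831/674⌋ = 34 − 33 = 1
n=86: ⌊(87·267+136)/674⌋ − ⌊(86·267+136)/674⌋ = ⌊23365/674⌋ − ⌊23098/674⌋ = 34 − 34 = 0
n=87: ⌊(88·267+136)/674⌋ − ⌊(87·267+136)/674⌋ = ⌊23632/674⌋ − ⌊23365/674⌋ = 35 − 34 = 1
n=88: ⌊(89·267+136)/674⌋ − ⌊(88·267+136)/674⌋ = ⌊23899/674⌋ − ⌊23632/674⌋ = 35 − 35 = 0
n=89: ⌊(90·267+136)/674⌋ − ⌊(89·267+136)/674⌋ = ⌊24166/674⌋ − ⌊23899/674⌋ = 35 − 35 = 0


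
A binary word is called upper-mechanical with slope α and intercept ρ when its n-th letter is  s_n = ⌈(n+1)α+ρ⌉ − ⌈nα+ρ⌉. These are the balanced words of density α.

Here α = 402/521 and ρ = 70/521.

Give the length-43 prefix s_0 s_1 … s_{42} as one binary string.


0111011110111011110111011101111011101110111

n=0: ⌈(1·402+70)/521⌉ − ⌈(0·402+70)/521⌉ = ⌈472/521⌉ − ⌈70/521⌉ = 1 − 1 = 0
n=1: ⌈(2·402+70)/521⌉ − ⌈(1·402+70)/521⌉ = ⌈874/521⌉ − ⌈472/521⌉ = 2 − 1 = 1
n=2: ⌈(3·402+70)/521⌉ − ⌈(2·402+70)/521⌉ = ⌈1276/521⌉ − ⌈874/521⌉ = 3 − 2 = 1
n=3: ⌈(4·402+70)/521⌉ − ⌈(3·402+70)/521⌉ = ⌈1678/521⌉ − ⌈1276/521⌉ = 4 − 3 = 1
n=4: ⌈(5·402+70)/521⌉ − ⌈(4·402+70)/521⌉ = ⌈2080/521⌉ − ⌈1678/521⌉ = 4 − 4 = 0
n=5: ⌈(6·402+70)/521⌉ − ⌈(5·402+70)/521⌉ = ⌈2482/521⌉ − ⌈2080/521⌉ = 5 − 4 = 1
n=6: ⌈(7·402+70)/521⌉ − ⌈(6·402+70)/521⌉ = ⌈2884/521⌉ − ⌈2482/521⌉ = 6 − 5 = 1
n=7: ⌈(8·402+70)/521⌉ − ⌈(7·402+70)/521⌉ = ⌈3286/521⌉ − ⌈2884/521⌉ = 7 − 6 = 1
n=8: ⌈(9·402+70)/521⌉ − ⌈(8·402+70)/521⌉ = ⌈3688/521⌉ − ⌈3286/521⌉ = 8 − 7 = 1
n=9: ⌈(10·402+70)/521⌉ − ⌈(9·402+70)/521⌉ = ⌈4090/521⌉ − ⌈3688/521⌉ = 8 − 8 = 0
n=10: ⌈(11·402+70)/521⌉ − ⌈(10·402+70)/521⌉ = ⌈4492/521⌉ − ⌈4090/521⌉ = 9 − 8 = 1
n=11: ⌈(12·402+70)/521⌉ − ⌈(11·402+70)/521⌉ = ⌈4894/521⌉ − ⌈4492/521⌉ = 10 − 9 = 1
n=12: ⌈(13·402+70)/521⌉ − ⌈(12·402+70)/521⌉ = ⌈5296/521⌉ − ⌈4894/521⌉ = 11 − 10 = 1
n=13: ⌈(14·402+70)/521⌉ − ⌈(13·402+70)/521⌉ = ⌈5698/521⌉ − ⌈5296/521⌉ = 11 − 11 = 0
n=14: ⌈(15·402+70)/521⌉ − ⌈(14·402+70)/521⌉ = ⌈6100/521⌉ − ⌈5698/521⌉ = 12 − 11 = 1
n=15: ⌈(16·402+70)/521⌉ − ⌈(15·402+70)/521⌉ = ⌈6502/521⌉ − ⌈6100/521⌉ = 13 − 12 = 1
n=16: ⌈(17·402+70)/521⌉ − ⌈(16·402+70)/521⌉ = ⌈6904/521⌉ − ⌈6502/521⌉ = 14 − 13 = 1
n=17: ⌈(18·402+70)/521⌉ − ⌈(17·402+70)/521⌉ = ⌈7306/521⌉ − ⌈6904/521⌉ = 15 − 14 = 1
n=18: ⌈(19·402+70)/521⌉ − ⌈(18·402+70)/521⌉ = ⌈7708/521⌉ − ⌈7306/521⌉ = 15 − 15 = 0
n=19: ⌈(20·402+70)/521⌉ − ⌈(19·402+70)/521⌉ = ⌈8110/521⌉ − ⌈7708/521⌉ = 16 − 15 = 1
n=20: ⌈(21·402+70)/521⌉ − ⌈(20·402+70)/521⌉ = ⌈8512/521⌉ − ⌈8110/521⌉ = 17 − 16 = 1
n=21: ⌈(22·402+70)/521⌉ − ⌈(21·402+70)/521⌉ = ⌈8914/521⌉ − ⌈8512/521⌉ = 18 − 17 = 1
n=22: ⌈(23·402+70)/521⌉ − ⌈(22·402+70)/521⌉ = ⌈9316/521⌉ − ⌈8914/521⌉ = 18 − 18 = 0
n=23: ⌈(24·402+70)/521⌉ − ⌈(23·402+70)/521⌉ = ⌈9718/521⌉ − ⌈9316/521⌉ = 19 − 18 = 1
n=24: ⌈(25·402+70)/521⌉ − ⌈(24·402+70)/521⌉ = ⌈10120/521⌉ − ⌈9718/521⌉ = 20 − 19 = 1
n=25: ⌈(26·402+70)/521⌉ − ⌈(25·402+70)/521⌉ = ⌈10522/521⌉ − ⌈10120/521⌉ = 21 − 20 = 1
n=26: ⌈(27·402+70)/521⌉ − ⌈(26·402+70)/521⌉ = ⌈10924/521⌉ − ⌈10522/521⌉ = 21 − 21 = 0
n=27: ⌈(28·402+70)/521⌉ − ⌈(27·402+70)/521⌉ = ⌈11326/521⌉ − ⌈10924/521⌉ = 22 − 21 = 1
n=28: ⌈(29·402+70)/521⌉ − ⌈(28·402+70)/521⌉ = ⌈11728/521⌉ − ⌈11326/521⌉ = 23 − 22 = 1
n=29: ⌈(30·402+70)/521⌉ − ⌈(29·402+70)/521⌉ = ⌈12130/521⌉ − ⌈11728/521⌉ = 24 − 23 = 1
n=30: ⌈(31·402+70)/521⌉ − ⌈(30·402+70)/521⌉ = ⌈12532/521⌉ − ⌈12130/521⌉ = 25 − 24 = 1
n=31: ⌈(32·402+70)/521⌉ − ⌈(31·402+70)/521⌉ = ⌈12934/521⌉ − ⌈12532/521⌉ = 25 − 25 = 0
n=32: ⌈(33·402+70)/521⌉ − ⌈(32·402+70)/521⌉ = ⌈13336/521⌉ − ⌈12934/521⌉ = 26 − 25 = 1
n=33: ⌈(34·402+70)/521⌉ − ⌈(33·402+70)/521⌉ = ⌈13738/521⌉ − ⌈13336/521⌉ = 27 − 26 = 1
n=34: ⌈(35·402+70)/521⌉ − ⌈(34·402+70)/521⌉ = ⌈14140/521⌉ − ⌈13738/521⌉ = 28 − 27 = 1
n=35: ⌈(36·402+70)/521⌉ − ⌈(35·402+70)/521⌉ = ⌈14542/521⌉ − ⌈14140/521⌉ = 28 − 28 = 0
n=36: ⌈(37·402+70)/521⌉ − ⌈(36·402+70)/521⌉ = ⌈14944/521⌉ − ⌈14542/521⌉ = 29 − 28 = 1
n=37: ⌈(38·402+70)/521⌉ − ⌈(37·402+70)/521⌉ = ⌈15346/521⌉ − ⌈14944/521⌉ = 30 − 29 = 1
n=38: ⌈(39·402+70)/521⌉ − ⌈(38·402+70)/521⌉ = ⌈15748/521⌉ − ⌈15346/521⌉ = 31 − 30 = 1
n=39: ⌈(40·402+70)/521⌉ − ⌈(39·402+70)/521⌉ = ⌈16150/521⌉ − ⌈15748/521⌉ = 31 − 31 = 0
n=40: ⌈(41·402+70)/521⌉ − ⌈(40·402+70)/521⌉ = ⌈16552/521⌉ − ⌈16150/521⌉ = 32 − 31 = 1
n=41: ⌈(42·402+70)/521⌉ − ⌈(41·402+70)/521⌉ = ⌈16954/521⌉ − ⌈16552/521⌉ = 33 − 32 = 1
n=42: ⌈(43·402+70)/521⌉ − ⌈(42·402+70)/521⌉ = ⌈17356/521⌉ − ⌈16954/521⌉ = 34 − 33 = 1


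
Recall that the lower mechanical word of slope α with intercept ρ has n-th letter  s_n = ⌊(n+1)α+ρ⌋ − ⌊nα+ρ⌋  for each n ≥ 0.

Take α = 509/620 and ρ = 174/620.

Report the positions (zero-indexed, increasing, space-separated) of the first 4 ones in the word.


n=0: ⌊683/620⌋−⌊174/620⌋ = 1−0 = 1  ← one
n=1: ⌊1192/620⌋−⌊683/620⌋ = 1−1 = 0
n=2: ⌊1701/620⌋−⌊1192/620⌋ = 2−1 = 1  ← one
n=3: ⌊2210/620⌋−⌊1701/620⌋ = 3−2 = 1  ← one
n=4: ⌊2719/620⌋−⌊2210/620⌋ = 4−3 = 1  ← one
positions of the first 4 ones: 0 2 3 4

0 2 3 4


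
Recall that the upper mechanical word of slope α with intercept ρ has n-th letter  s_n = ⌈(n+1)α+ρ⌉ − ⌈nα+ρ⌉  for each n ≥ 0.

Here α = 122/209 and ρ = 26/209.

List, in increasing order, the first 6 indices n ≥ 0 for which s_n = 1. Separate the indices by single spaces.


n=0: ⌈148/209⌉−⌈26/209⌉ = 1−1 = 0
n=1: ⌈270/209⌉−⌈148/209⌉ = 2−1 = 1  ← one
n=2: ⌈392/209⌉−⌈270/209⌉ = 2−2 = 0
n=3: ⌈514/209⌉−⌈392/209⌉ = 3−2 = 1  ← one
n=4: ⌈636/209⌉−⌈514/209⌉ = 4−3 = 1  ← one
n=5: ⌈758/209⌉−⌈636/209⌉ = 4−4 = 0
n=6: ⌈880/209⌉−⌈758/209⌉ = 5−4 = 1  ← one
n=7: ⌈1002/209⌉−⌈880/209⌉ = 5−5 = 0
n=8: ⌈1124/209⌉−⌈1002/209⌉ = 6−5 = 1  ← one
n=9: ⌈1246/209⌉−⌈1124/209⌉ = 6−6 = 0
n=10: ⌈1368/209⌉−⌈1246/209⌉ = 7−6 = 1  ← one
positions of the first 6 ones: 1 3 4 6 8 10

1 3 4 6 8 10


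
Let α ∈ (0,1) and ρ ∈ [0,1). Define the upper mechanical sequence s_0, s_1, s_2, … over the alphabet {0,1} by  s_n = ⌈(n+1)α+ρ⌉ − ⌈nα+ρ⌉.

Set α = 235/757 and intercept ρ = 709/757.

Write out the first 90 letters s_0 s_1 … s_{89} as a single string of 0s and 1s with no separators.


n=0: ⌈(1·235+709)/757⌉ − ⌈(0·235+709)/757⌉ = ⌈944/757⌉ − ⌈709/757⌉ = 2 − 1 = 1
n=1: ⌈(2·235+709)/757⌉ − ⌈(1·235+709)/757⌉ = ⌈1179/757⌉ − ⌈944/757⌉ = 2 − 2 = 0
n=2: ⌈(3·235+709)/757⌉ − ⌈(2·235+709)/757⌉ = ⌈1414/757⌉ − ⌈1179/757⌉ = 2 − 2 = 0
n=3: ⌈(4·235+709)/757⌉ − ⌈(3·235+709)/757⌉ = ⌈1649/757⌉ − ⌈1414/757⌉ = 3 − 2 = 1
n=4: ⌈(5·235+709)/757⌉ − ⌈(4·235+709)/757⌉ = ⌈1884/757⌉ − ⌈1649/757⌉ = 3 − 3 = 0
n=5: ⌈(6·235+709)/757⌉ − ⌈(5·235+709)/757⌉ = ⌈2119/757⌉ − ⌈1884/757⌉ = 3 − 3 = 0
n=6: ⌈(7·235+709)/757⌉ − ⌈(6·235+709)/757⌉ = ⌈2354/757⌉ − ⌈2119/757⌉ = 4 − 3 = 1
n=7: ⌈(8·235+709)/757⌉ − ⌈(7·235+709)/757⌉ = ⌈2589/757⌉ − ⌈2354/757⌉ = 4 − 4 = 0
n=8: ⌈(9·235+709)/757⌉ − ⌈(8·235+709)/757⌉ = ⌈2824/757⌉ − ⌈2589/757⌉ = 4 − 4 = 0
n=9: ⌈(10·235+709)/757⌉ − ⌈(9·235+709)/757⌉ = ⌈3059/757⌉ − ⌈2824/757⌉ = 5 − 4 = 1
n=10: ⌈(11·235+709)/757⌉ − ⌈(10·235+709)/757⌉ = ⌈3294/757⌉ − ⌈3059/757⌉ = 5 − 5 = 0
n=11: ⌈(12·235+709)/757⌉ − ⌈(11·235+709)/757⌉ = ⌈3529/757⌉ − ⌈3294/757⌉ = 5 − 5 = 0
n=12: ⌈(13·235+709)/757⌉ − ⌈(12·235+709)/757⌉ = ⌈3764/757⌉ − ⌈3529/757⌉ = 5 − 5 = 0
n=13: ⌈(14·235+709)/757⌉ − ⌈(13·235+709)/757⌉ = ⌈3999/757⌉ − ⌈3764/757⌉ = 6 − 5 = 1
n=14: ⌈(15·235+709)/757⌉ − ⌈(14·235+709)/757⌉ = ⌈4234/757⌉ − ⌈3999/757⌉ = 6 − 6 = 0
n=15: ⌈(16·235+709)/757⌉ − ⌈(15·235+709)/757⌉ = ⌈4469/757⌉ − ⌈4234/757⌉ = 6 − 6 = 0
n=16: ⌈(17·235+709)/757⌉ − ⌈(16·235+709)/757⌉ = ⌈4704/757⌉ − ⌈4469/757⌉ = 7 − 6 = 1
n=17: ⌈(18·235+709)/757⌉ − ⌈(17·235+709)/757⌉ = ⌈4939/757⌉ − ⌈4704/757⌉ = 7 − 7 = 0
n=18: ⌈(19·235+709)/757⌉ − ⌈(18·235+709)/757⌉ = ⌈5174/757⌉ − ⌈4939/757⌉ = 7 − 7 = 0
n=19: ⌈(20·235+709)/757⌉ − ⌈(19·235+709)/757⌉ = ⌈5409/757⌉ − ⌈5174/757⌉ = 8 − 7 = 1
n=20: ⌈(21·235+709)/757⌉ − ⌈(20·235+709)/757⌉ = ⌈5644/757⌉ − ⌈5409/757⌉ = 8 − 8 = 0
n=21: ⌈(22·235+709)/757⌉ − ⌈(21·235+709)/757⌉ = ⌈5879/757⌉ − ⌈5644/757⌉ = 8 − 8 = 0
n=22: ⌈(23·235+709)/757⌉ − ⌈(22·235+709)/757⌉ = ⌈6114/757⌉ − ⌈5879/757⌉ = 9 − 8 = 1
n=23: ⌈(24·235+709)/757⌉ − ⌈(23·235+709)/757⌉ = ⌈6349/757⌉ − ⌈6114/757⌉ = 9 − 9 = 0
n=24: ⌈(25·235+709)/757⌉ − ⌈(24·235+709)/757⌉ = ⌈6584/757⌉ − ⌈6349/757⌉ = 9 − 9 = 0
n=25: ⌈(26·235+709)/757⌉ − ⌈(25·235+709)/757⌉ = ⌈6819/757⌉ − ⌈6584/757⌉ = 10 − 9 = 1
n=26: ⌈(27·235+709)/757⌉ − ⌈(26·235+709)/757⌉ = ⌈7054/757⌉ − ⌈6819/757⌉ = 10 − 10 = 0
n=27: ⌈(28·235+709)/757⌉ − ⌈(27·235+709)/757⌉ = ⌈7289/757⌉ − ⌈7054/757⌉ = 10 − 10 = 0
n=28: ⌈(29·235+709)/757⌉ − ⌈(28·235+709)/757⌉ = ⌈7524/757⌉ − ⌈7289/757⌉ = 10 − 10 = 0
n=29: ⌈(30·235+709)/757⌉ − ⌈(29·235+709)/757⌉ = ⌈7759/757⌉ − ⌈7524/757⌉ = 11 − 10 = 1
n=30: ⌈(31·235+709)/757⌉ − ⌈(30·235+709)/757⌉ = ⌈7994/757⌉ − ⌈7759/757⌉ = 11 − 11 = 0
n=31: ⌈(32·235+709)/757⌉ − ⌈(31·235+709)/757⌉ = ⌈8229/757⌉ − ⌈7994/757⌉ = 11 − 11 = 0
n=32: ⌈(33·235+709)/757⌉ − ⌈(32·235+709)/757⌉ = ⌈8464/757⌉ − ⌈8229/757⌉ = 12 − 11 = 1
n=33: ⌈(34·235+709)/757⌉ − ⌈(33·235+709)/757⌉ = ⌈8699/757⌉ − ⌈8464/757⌉ = 12 − 12 = 0
n=34: ⌈(35·235+709)/757⌉ − ⌈(34·235+709)/757⌉ = ⌈8934/757⌉ − ⌈8699/757⌉ = 12 − 12 = 0
n=35: ⌈(36·235+709)/757⌉ − ⌈(35·235+709)/757⌉ = ⌈9169/757⌉ − ⌈8934/757⌉ = 13 − 12 = 1
n=36: ⌈(37·235+709)/757⌉ − ⌈(36·235+709)/757⌉ = ⌈9404/757⌉ − ⌈9169/757⌉ = 13 − 13 = 0
n=37: ⌈(38·235+709)/757⌉ − ⌈(37·235+709)/757⌉ = ⌈9639/757⌉ − ⌈9404/757⌉ = 13 − 13 = 0
n=38: ⌈(39·235+709)/757⌉ − ⌈(38·235+709)/757⌉ = ⌈9874/757⌉ − ⌈9639/757⌉ = 14 − 13 = 1
n=39: ⌈(40·235+709)/757⌉ − ⌈(39·235+709)/757⌉ = ⌈10109/757⌉ − ⌈9874/757⌉ = 14 − 14 = 0
n=40: ⌈(41·235+709)/757⌉ − ⌈(40·235+709)/757⌉ = ⌈10344/757⌉ − ⌈10109/757⌉ = 14 − 14 = 0
n=41: ⌈(42·235+709)/757⌉ − ⌈(41·235+709)/757⌉ = ⌈10579/757⌉ − ⌈10344/757⌉ = 14 − 14 = 0
n=42: ⌈(43·235+709)/757⌉ − ⌈(42·235+709)/757⌉ = ⌈10814/757⌉ − ⌈10579/757⌉ = 15 − 14 = 1
n=43: ⌈(44·235+709)/757⌉ − ⌈(43·235+709)/757⌉ = ⌈11049/757⌉ − ⌈10814/757⌉ = 15 − 15 = 0
n=44: ⌈(45·235+709)/757⌉ − ⌈(44·235+709)/757⌉ = ⌈11284/757⌉ − ⌈11049/757⌉ = 15 − 15 = 0
n=45: ⌈(46·235+709)/757⌉ − ⌈(45·235+709)/757⌉ = ⌈11519/757⌉ − ⌈11284/757⌉ = 16 − 15 = 1
n=46: ⌈(47·235+709)/757⌉ − ⌈(46·235+709)/757⌉ = ⌈11754/757⌉ − ⌈11519/757⌉ = 16 − 16 = 0
n=47: ⌈(48·235+709)/757⌉ − ⌈(47·235+709)/757⌉ = ⌈11989/757⌉ − ⌈11754/757⌉ = 16 − 16 = 0
n=48: ⌈(49·235+709)/757⌉ − ⌈(48·235+709)/757⌉ = ⌈12224/757⌉ − ⌈11989/757⌉ = 17 − 16 = 1
n=49: ⌈(50·235+709)/757⌉ − ⌈(49·235+709)/757⌉ = ⌈12459/757⌉ − ⌈12224/757⌉ = 17 − 17 = 0
n=50: ⌈(51·235+709)/757⌉ − ⌈(50·235+709)/757⌉ = ⌈12694/757⌉ − ⌈12459/757⌉ = 17 − 17 = 0
n=51: ⌈(52·235+709)/757⌉ − ⌈(51·235+709)/757⌉ = ⌈12929/757⌉ − ⌈12694/757⌉ = 18 − 17 = 1
n=52: ⌈(53·235+709)/757⌉ − ⌈(52·235+709)/757⌉ = ⌈13164/757⌉ − ⌈12929/757⌉ = 18 − 18 = 0
n=53: ⌈(54·235+709)/757⌉ − ⌈(53·235+709)/757⌉ = ⌈13399/757⌉ − ⌈13164/757⌉ = 18 − 18 = 0
n=54: ⌈(55·235+709)/757⌉ − ⌈(54·235+709)/757⌉ = ⌈13634/757⌉ − ⌈13399/757⌉ = 19 − 18 = 1
n=55: ⌈(56·235+709)/757⌉ − ⌈(55·235+709)/757⌉ = ⌈13869/757⌉ − ⌈13634/757⌉ = 19 − 19 = 0
n=56: ⌈(57·235+709)/757⌉ − ⌈(56·235+709)/757⌉ = ⌈14104/757⌉ − ⌈13869/757⌉ = 19 − 19 = 0
n=57: ⌈(58·235+709)/757⌉ − ⌈(57·235+709)/757⌉ = ⌈14339/757⌉ − ⌈14104/757⌉ = 19 − 19 = 0
n=58: ⌈(59·235+709)/757⌉ − ⌈(58·235+709)/757⌉ = ⌈14574/757⌉ − ⌈14339/757⌉ = 20 − 19 = 1
n=59: ⌈(60·235+709)/757⌉ − ⌈(59·235+709)/757⌉ = ⌈14809/757⌉ − ⌈14574/757⌉ = 20 − 20 = 0
n=60: ⌈(61·235+709)/757⌉ − ⌈(60·235+709)/757⌉ = ⌈15044/757⌉ − ⌈14809/757⌉ = 20 − 20 = 0
n=61: ⌈(62·235+709)/757⌉ − ⌈(61·235+709)/757⌉ = ⌈15279/757⌉ − ⌈15044/757⌉ = 21 − 20 = 1
n=62: ⌈(63·235+709)/757⌉ − ⌈(62·235+709)/757⌉ = ⌈15514/757⌉ − ⌈15279/757⌉ = 21 − 21 = 0
n=63: ⌈(64·235+709)/757⌉ − ⌈(63·235+709)/757⌉ = ⌈15749/757⌉ − ⌈15514/757⌉ = 21 − 21 = 0
n=64: ⌈(65·235+709)/757⌉ − ⌈(64·235+709)/757⌉ = ⌈15984/757⌉ − ⌈15749/757⌉ = 22 − 21 = 1
n=65: ⌈(66·235+709)/757⌉ − ⌈(65·235+709)/757⌉ = ⌈16219/757⌉ − ⌈15984/757⌉ = 22 − 22 = 0
n=66: ⌈(67·235+709)/757⌉ − ⌈(66·235+709)/757⌉ = ⌈16454/757⌉ − ⌈16219/757⌉ = 22 − 22 = 0
n=67: ⌈(68·235+709)/757⌉ − ⌈(67·235+709)/757⌉ = ⌈16689/757⌉ − ⌈16454/757⌉ = 23 − 22 = 1
n=68: ⌈(69·235+709)/757⌉ − ⌈(68·235+709)/757⌉ = ⌈16924/757⌉ − ⌈16689/757⌉ = 23 − 23 = 0
n=69: ⌈(70·235+709)/757⌉ − ⌈(69·235+709)/757⌉ = ⌈17159/757⌉ − ⌈16924/757⌉ = 23 − 23 = 0
n=70: ⌈(71·235+709)/757⌉ − ⌈(70·235+709)/757⌉ = ⌈17394/757⌉ − ⌈17159/757⌉ = 23 − 23 = 0
n=71: ⌈(72·235+709)/757⌉ − ⌈(71·235+709)/757⌉ = ⌈17629/757⌉ − ⌈17394/757⌉ = 24 − 23 = 1
n=72: ⌈(73·235+709)/757⌉ − ⌈(72·235+709)/757⌉ = ⌈17864/757⌉ − ⌈17629/757⌉ = 24 − 24 = 0
n=73: ⌈(74·235+709)/757⌉ − ⌈(73·235+709)/757⌉ = ⌈18099/757⌉ − ⌈17864/757⌉ = 24 − 24 = 0
n=74: ⌈(75·235+709)/757⌉ − ⌈(74·235+709)/757⌉ = ⌈18334/757⌉ − ⌈18099/757⌉ = 25 − 24 = 1
n=75: ⌈(76·235+709)/757⌉ − ⌈(75·235+709)/757⌉ = ⌈18569/757⌉ − ⌈18334/757⌉ = 25 − 25 = 0
n=76: ⌈(77·235+709)/757⌉ − ⌈(76·235+709)/757⌉ = ⌈18804/757⌉ − ⌈18569/757⌉ = 25 − 25 = 0
n=77: ⌈(78·235+709)/757⌉ − ⌈(77·235+709)/757⌉ = ⌈19039/757⌉ − ⌈18804/757⌉ = 26 − 25 = 1
n=78: ⌈(79·235+709)/757⌉ − ⌈(78·235+709)/757⌉ = ⌈19274/757⌉ − ⌈19039/757⌉ = 26 − 26 = 0
n=79: ⌈(80·235+709)/757⌉ − ⌈(79·235+709)/757⌉ = ⌈19509/757⌉ − ⌈19274/757⌉ = 26 − 26 = 0
n=80: ⌈(81·235+709)/757⌉ − ⌈(80·235+709)/757⌉ = ⌈19744/757⌉ − ⌈19509/757⌉ = 27 − 26 = 1
n=81: ⌈(82·235+709)/757⌉ − ⌈(81·235+709)/757⌉ = ⌈19979/757⌉ − ⌈19744/757⌉ = 27 − 27 = 0
n=82: ⌈(83·235+709)/757⌉ − ⌈(82·235+709)/757⌉ = ⌈20214/757⌉ − ⌈19979/757⌉ = 27 − 27 = 0
n=83: ⌈(84·235+709)/757⌉ − ⌈(83·235+709)/757⌉ = ⌈20449/757⌉ − ⌈20214/757⌉ = 28 − 27 = 1
n=84: ⌈(85·235+709)/757⌉ − ⌈(84·235+709)/757⌉ = ⌈20684/757⌉ − ⌈20449/757⌉ = 28 − 28 = 0
n=85: ⌈(86·235+709)/757⌉ − ⌈(85·235+709)/757⌉ = ⌈20919/757⌉ − ⌈20684/757⌉ = 28 − 28 = 0
n=86: ⌈(87·235+709)/757⌉ − ⌈(86·235+709)/757⌉ = ⌈21154/757⌉ − ⌈20919/757⌉ = 28 − 28 = 0
n=87: ⌈(88·235+709)/757⌉ − ⌈(87·235+709)/757⌉ = ⌈21389/757⌉ − ⌈21154/757⌉ = 29 − 28 = 1
n=88: ⌈(89·235+709)/757⌉ − ⌈(88·235+709)/757⌉ = ⌈21624/757⌉ − ⌈21389/757⌉ = 29 − 29 = 0
n=89: ⌈(90·235+709)/757⌉ − ⌈(89·235+709)/757⌉ = ⌈21859/757⌉ − ⌈21624/757⌉ = 29 − 29 = 0

100100100100010010010010010001001001001000100100100100100010010010010001001001001001000100
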